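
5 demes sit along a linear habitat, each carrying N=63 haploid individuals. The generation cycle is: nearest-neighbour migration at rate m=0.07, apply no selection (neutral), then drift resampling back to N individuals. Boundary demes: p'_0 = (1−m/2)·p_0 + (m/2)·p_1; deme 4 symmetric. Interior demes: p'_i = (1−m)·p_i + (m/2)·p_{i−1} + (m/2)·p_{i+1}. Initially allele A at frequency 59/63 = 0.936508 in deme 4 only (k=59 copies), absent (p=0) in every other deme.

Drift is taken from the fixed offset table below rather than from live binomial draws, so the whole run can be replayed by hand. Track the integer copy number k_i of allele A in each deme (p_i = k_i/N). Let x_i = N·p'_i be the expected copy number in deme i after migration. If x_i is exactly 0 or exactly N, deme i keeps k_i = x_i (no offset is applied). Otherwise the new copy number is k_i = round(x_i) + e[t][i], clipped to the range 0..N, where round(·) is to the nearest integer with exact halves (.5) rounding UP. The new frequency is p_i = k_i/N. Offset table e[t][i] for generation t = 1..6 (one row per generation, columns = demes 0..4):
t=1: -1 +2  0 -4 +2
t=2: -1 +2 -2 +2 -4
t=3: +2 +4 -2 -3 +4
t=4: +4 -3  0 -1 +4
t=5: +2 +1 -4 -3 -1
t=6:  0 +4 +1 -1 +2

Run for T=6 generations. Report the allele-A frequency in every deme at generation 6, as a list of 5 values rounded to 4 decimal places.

[0.0000, 0.0000, 0.0159, 0.0635, 0.8571]

t=0: k=[0 0 0 0 59]
t=1: x=[0.0000 0.0000 0.0000 2.0650 56.9350] k=[0 0 0 0 59]
t=2: x=[0.0000 0.0000 0.0000 2.0650 56.9350] k=[0 0 0 4 53]
t=3: x=[0.0000 0.0000 0.1400 5.5750 51.2850] k=[0 0 0 3 55]
t=4: x=[0.0000 0.0000 0.1050 4.7150 53.1800] k=[0 0 0 4 57]
t=5: x=[0.0000 0.0000 0.1400 5.7150 55.1450] k=[0 0 0 3 54]
t=6: x=[0.0000 0.0000 0.1050 4.6800 52.2150] k=[0 0 1 4 54]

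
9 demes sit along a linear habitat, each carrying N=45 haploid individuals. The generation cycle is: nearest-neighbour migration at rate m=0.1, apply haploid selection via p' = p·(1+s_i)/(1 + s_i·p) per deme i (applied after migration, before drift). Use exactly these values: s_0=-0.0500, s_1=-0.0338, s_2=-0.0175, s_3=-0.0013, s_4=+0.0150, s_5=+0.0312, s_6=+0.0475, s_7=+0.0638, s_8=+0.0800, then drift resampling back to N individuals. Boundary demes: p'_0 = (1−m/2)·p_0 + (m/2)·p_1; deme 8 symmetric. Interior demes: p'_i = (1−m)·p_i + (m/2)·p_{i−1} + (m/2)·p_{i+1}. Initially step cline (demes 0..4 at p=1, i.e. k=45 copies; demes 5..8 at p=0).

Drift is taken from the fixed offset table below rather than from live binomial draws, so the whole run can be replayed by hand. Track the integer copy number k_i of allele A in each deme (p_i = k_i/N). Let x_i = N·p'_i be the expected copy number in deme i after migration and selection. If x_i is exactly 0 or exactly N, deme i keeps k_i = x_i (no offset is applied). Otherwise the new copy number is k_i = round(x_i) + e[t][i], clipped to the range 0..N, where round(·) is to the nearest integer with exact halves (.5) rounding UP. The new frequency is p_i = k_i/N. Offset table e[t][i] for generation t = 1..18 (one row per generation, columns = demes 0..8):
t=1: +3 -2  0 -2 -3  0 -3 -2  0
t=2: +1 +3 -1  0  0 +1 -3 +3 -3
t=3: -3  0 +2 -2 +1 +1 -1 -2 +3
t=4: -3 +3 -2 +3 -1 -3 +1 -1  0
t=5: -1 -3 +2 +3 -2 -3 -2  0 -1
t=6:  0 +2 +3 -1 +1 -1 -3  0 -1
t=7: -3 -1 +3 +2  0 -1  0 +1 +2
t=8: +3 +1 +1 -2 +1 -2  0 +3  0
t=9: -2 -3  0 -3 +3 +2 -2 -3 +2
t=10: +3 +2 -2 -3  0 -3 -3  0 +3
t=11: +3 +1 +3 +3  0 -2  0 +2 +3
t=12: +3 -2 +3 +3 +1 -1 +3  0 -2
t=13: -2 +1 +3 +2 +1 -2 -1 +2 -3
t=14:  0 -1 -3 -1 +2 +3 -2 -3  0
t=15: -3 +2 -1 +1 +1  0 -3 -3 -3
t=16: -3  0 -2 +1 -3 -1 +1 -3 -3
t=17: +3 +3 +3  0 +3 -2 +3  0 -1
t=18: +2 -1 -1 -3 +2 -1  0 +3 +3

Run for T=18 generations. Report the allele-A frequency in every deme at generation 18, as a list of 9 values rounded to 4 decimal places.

[0.9333, 0.9778, 0.9111, 0.8444, 0.7333, 0.1778, 0.0889, 0.0667, 0.0000]

t=0: k=[45 45 45 45 45 0 0 0 0]
t=1: x=[45.0000 45.0000 45.0000 45.0000 42.7816 2.3166 0.0000 0.0000 0.0000] k=[45 45 45 45 40 2 0 0 0]
t=2: x=[45.0000 45.0000 45.0000 44.7497 38.4339 3.9083 0.1047 0.0000 0.0000] k=[45 45 45 45 38 5 0 0 0]
t=3: x=[45.0000 45.0000 45.0000 44.6495 36.8003 6.5705 0.2618 0.0000 0.0000] k=[45 45 45 43 38 8 0 0 0]
t=4: x=[45.0000 45.0000 44.8982 42.8473 36.8498 9.3251 0.4188 0.0000 0.0000] k=[45 45 43 45 36 6 1 0 0]
t=5: x=[45.0000 44.8965 43.1692 44.4493 35.0657 7.4388 1.2554 0.0532 0.0000] k=[45 42 45 45 33 4 0 0 0]
t=6: x=[44.8421 42.2114 44.8473 44.3992 32.2862 5.3942 0.2095 0.0000 0.0000] k=[45 44 45 43 33 4 0 0 0]
t=7: x=[44.9474 44.0692 44.8473 42.5970 32.1869 5.3942 0.2095 0.0000 0.0000] k=[42 43 45 45 32 4 0 0 0]
t=8: x=[41.9054 42.9848 44.8982 44.3492 31.3918 5.3430 0.2095 0.0000 0.0000] k=[45 44 45 42 32 3 0 0 0]
t=9: x=[44.9474 44.0692 44.7965 41.6460 31.1929 4.4210 0.1571 0.0000 0.0000] k=[43 41 45 39 34 6 0 0 0]
t=10: x=[42.7949 41.1815 44.4912 39.0433 32.9816 7.2857 0.3142 0.0000 0.0000] k=[45 43 42 36 33 4 0 0 0]
t=11: x=[44.8947 42.9848 41.6964 36.1407 31.8391 5.3942 0.2095 0.0000 0.0000] k=[45 44 45 39 32 3 0 0 0]
t=12: x=[44.9474 44.0692 44.6438 38.9432 31.0437 4.4210 0.1571 0.0000 0.0000] k=[45 42 45 42 32 3 3 0 0]
t=13: x=[44.8421 42.2114 44.6947 41.6460 31.1929 4.5747 2.9764 0.1595 0.0000] k=[43 43 45 44 32 3 2 2 0]
t=14: x=[42.8996 43.0364 44.8473 43.4481 31.2923 4.5235 2.1427 2.0158 0.1080] k=[43 42 42 42 33 8 0 0 0]
t=15: x=[42.8473 41.9538 41.9502 41.5459 32.3359 9.0705 0.4188 0.0000 0.0000] k=[40 44 41 43 33 9 0 0 0]
t=16: x=[39.9756 43.6042 41.1889 42.3968 32.4353 9.9867 0.4712 0.0000 0.0000] k=[37 44 39 43 29 9 1 0 0]
t=17: x=[37.0188 43.3461 39.3635 42.0965 28.8545 9.8341 1.4121 0.0532 0.0000] k=[40 45 42 42 32 8 4 0 0]
t=18: x=[40.0276 44.5861 42.1025 41.4958 31.4415 9.2232 4.1724 0.2127 0.0000] k=[42 44 41 38 33 8 4 3 0]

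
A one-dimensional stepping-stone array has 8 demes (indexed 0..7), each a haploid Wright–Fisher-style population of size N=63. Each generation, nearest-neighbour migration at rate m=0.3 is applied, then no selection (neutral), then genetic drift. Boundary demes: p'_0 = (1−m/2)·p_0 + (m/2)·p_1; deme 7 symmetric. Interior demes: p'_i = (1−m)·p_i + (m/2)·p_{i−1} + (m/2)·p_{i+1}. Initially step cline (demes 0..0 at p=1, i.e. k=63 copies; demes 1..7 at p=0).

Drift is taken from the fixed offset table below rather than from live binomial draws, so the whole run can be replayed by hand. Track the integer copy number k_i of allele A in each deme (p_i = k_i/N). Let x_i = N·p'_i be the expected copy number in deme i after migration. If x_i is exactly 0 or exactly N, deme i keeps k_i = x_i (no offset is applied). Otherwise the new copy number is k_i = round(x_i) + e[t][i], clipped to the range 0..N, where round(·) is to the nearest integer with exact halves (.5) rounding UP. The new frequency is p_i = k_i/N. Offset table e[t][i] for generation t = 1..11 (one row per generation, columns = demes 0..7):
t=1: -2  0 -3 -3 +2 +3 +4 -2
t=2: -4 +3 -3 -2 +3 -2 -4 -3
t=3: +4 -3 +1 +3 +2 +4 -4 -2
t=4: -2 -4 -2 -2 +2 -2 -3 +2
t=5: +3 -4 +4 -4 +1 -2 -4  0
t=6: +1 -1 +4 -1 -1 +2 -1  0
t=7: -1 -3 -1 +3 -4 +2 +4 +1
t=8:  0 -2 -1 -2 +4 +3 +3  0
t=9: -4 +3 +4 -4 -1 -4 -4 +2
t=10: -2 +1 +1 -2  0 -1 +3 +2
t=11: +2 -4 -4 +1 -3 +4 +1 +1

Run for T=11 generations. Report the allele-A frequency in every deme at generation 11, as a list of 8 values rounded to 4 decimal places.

t=0: k=[63 0 0 0 0 0 0 0]
t=1: x=[53.5500 9.4500 0.0000 0.0000 0.0000 0.0000 0.0000 0.0000] k=[52 9 0 0 0 0 0 0]
t=2: x=[45.5500 14.1000 1.3500 0.0000 0.0000 0.0000 0.0000 0.0000] k=[42 17 0 0 0 0 0 0]
t=3: x=[38.2500 18.2000 2.5500 0.0000 0.0000 0.0000 0.0000 0.0000] k=[42 15 4 0 0 0 0 0]
t=4: x=[37.9500 17.4000 5.0500 0.6000 0.0000 0.0000 0.0000 0.0000] k=[36 13 3 0 0 0 0 0]
t=5: x=[32.5500 14.9500 4.0500 0.4500 0.0000 0.0000 0.0000 0.0000] k=[36 11 8 0 0 0 0 0]
t=6: x=[32.2500 14.3000 7.2500 1.2000 0.0000 0.0000 0.0000 0.0000] k=[33 13 11 0 0 0 0 0]
t=7: x=[30.0000 15.7000 9.6500 1.6500 0.0000 0.0000 0.0000 0.0000] k=[29 13 9 5 0 0 0 0]
t=8: x=[26.6000 14.8000 9.0000 4.8500 0.7500 0.0000 0.0000 0.0000] k=[27 13 8 3 5 0 0 0]
t=9: x=[24.9000 14.3500 8.0000 4.0500 3.9500 0.7500 0.0000 0.0000] k=[21 17 12 0 3 0 0 0]
t=10: x=[20.4000 16.8500 10.9500 2.2500 2.1000 0.4500 0.0000 0.0000] k=[18 18 12 0 2 0 0 0]
t=11: x=[18.0000 17.1000 11.1000 2.1000 1.4000 0.3000 0.0000 0.0000] k=[20 13 7 3 0 4 0 0]

[0.3175, 0.2063, 0.1111, 0.0476, 0.0000, 0.0635, 0.0000, 0.0000]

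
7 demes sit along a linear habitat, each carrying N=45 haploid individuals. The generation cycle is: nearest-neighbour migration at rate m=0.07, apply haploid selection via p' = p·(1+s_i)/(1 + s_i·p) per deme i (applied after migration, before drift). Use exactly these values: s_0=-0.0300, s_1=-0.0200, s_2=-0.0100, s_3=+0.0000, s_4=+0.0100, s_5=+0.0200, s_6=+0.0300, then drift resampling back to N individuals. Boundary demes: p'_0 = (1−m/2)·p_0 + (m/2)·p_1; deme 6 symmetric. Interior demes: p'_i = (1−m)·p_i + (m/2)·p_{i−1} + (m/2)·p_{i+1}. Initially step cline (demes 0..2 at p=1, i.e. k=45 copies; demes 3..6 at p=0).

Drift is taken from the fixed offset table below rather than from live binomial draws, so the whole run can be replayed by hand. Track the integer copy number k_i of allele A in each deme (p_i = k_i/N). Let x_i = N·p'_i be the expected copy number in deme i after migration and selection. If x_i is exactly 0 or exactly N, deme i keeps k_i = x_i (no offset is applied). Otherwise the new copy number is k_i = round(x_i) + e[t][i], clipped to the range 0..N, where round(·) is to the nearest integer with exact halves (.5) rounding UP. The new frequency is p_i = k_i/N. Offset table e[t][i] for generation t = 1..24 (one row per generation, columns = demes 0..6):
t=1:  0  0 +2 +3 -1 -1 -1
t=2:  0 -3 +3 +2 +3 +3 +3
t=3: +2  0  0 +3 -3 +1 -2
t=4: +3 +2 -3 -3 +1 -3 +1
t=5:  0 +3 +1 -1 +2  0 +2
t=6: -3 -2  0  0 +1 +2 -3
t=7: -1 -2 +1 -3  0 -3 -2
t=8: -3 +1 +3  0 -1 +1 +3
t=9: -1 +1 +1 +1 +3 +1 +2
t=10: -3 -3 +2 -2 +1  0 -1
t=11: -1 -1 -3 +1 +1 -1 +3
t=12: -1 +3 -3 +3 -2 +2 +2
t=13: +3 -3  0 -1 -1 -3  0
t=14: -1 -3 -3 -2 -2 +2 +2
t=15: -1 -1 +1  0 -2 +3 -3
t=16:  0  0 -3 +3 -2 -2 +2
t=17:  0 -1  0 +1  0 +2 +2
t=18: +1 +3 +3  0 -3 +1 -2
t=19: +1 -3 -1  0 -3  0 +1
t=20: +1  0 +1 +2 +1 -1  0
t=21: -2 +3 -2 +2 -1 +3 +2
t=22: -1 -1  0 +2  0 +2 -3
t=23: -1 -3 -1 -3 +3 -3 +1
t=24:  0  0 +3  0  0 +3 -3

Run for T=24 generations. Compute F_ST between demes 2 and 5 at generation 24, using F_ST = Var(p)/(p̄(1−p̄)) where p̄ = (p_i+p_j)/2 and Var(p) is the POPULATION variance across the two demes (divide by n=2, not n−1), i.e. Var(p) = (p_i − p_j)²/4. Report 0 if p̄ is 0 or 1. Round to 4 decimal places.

t=0: k=[45 45 45 0 0 0 0]
t=1: x=[45.0000 45.0000 43.4097 1.5750 0.0000 0.0000 0.0000] k=[45 45 45 5 0 0 0]
t=2: x=[45.0000 45.0000 43.5863 6.2250 0.1767 0.0000 0.0000] k=[45 45 45 8 3 0 0]
t=3: x=[45.0000 45.0000 43.6923 9.1200 3.0986 0.1071 0.0000] k=[45 45 44 12 0 1 0]
t=4: x=[45.0000 44.9643 42.8949 12.7000 0.4595 0.9482 0.0360] k=[45 45 40 10 1 0 1]
t=5: x=[45.0000 44.8214 39.0735 10.7350 1.2924 0.0714 0.9933] k=[45 45 40 10 3 0 3]
t=6: x=[45.0000 44.8214 39.0735 10.8050 3.1692 0.2142 2.9761] k=[45 43 39 11 4 2 0]
t=7: x=[44.9278 42.8897 38.1015 11.7350 4.2128 2.0382 0.0721] k=[44 41 39 9 4 0 0]
t=8: x=[43.8617 40.9613 37.9605 9.8750 4.0717 0.1428 0.0000] k=[41 42 41 10 3 1 0]
t=9: x=[40.9235 41.8717 39.9048 10.8400 3.2045 1.0552 0.0360] k=[40 43 41 12 6 2 2]
t=10: x=[39.9705 42.7828 40.0106 12.8050 6.1224 2.1807 2.0573] k=[37 40 42 11 7 2 1]
t=11: x=[36.9048 39.8739 40.8069 11.9450 7.0238 2.1807 1.0653] k=[36 39 38 13 8 1 4]
t=12: x=[35.8856 38.7521 37.0947 13.7000 7.9952 1.3762 4.0015] k=[35 42 34 17 6 3 6]
t=13: x=[35.0103 41.4088 33.5997 17.2100 6.3340 3.2695 6.0481] k=[38 38 34 16 5 0 6]
t=14: x=[37.8181 37.7378 33.4238 16.2450 5.2560 0.3926 5.9408] k=[37 35 30 14 3 2 8]
t=15: x=[36.7263 34.7358 29.5131 14.1750 3.3810 2.2876 7.9822] k=[36 34 31 14 1 5 5]
t=16: x=[35.7074 33.7959 30.4111 14.1400 1.6104 4.9465 5.1329] k=[36 34 27 17 0 3 7]
t=17: x=[35.7074 33.6544 26.7861 16.7550 0.7069 3.0915 7.0336] k=[36 33 27 18 1 5 9]
t=18: x=[35.6718 32.7154 26.7861 17.7200 1.7517 5.0887 9.0722] k=[37 36 30 18 0 6 7]
t=19: x=[36.7620 35.6765 29.6886 17.7900 0.8482 5.9262 7.1408] k=[38 33 29 18 0 6 8]
t=20: x=[37.6394 32.8567 28.6505 17.7550 0.8482 5.9617 8.1249] k=[39 33 30 20 2 5 8]
t=21: x=[38.6251 32.9274 29.6535 19.7200 2.7607 5.0887 8.0893] k=[37 36 28 22 2 8 10]
t=22: x=[36.7620 35.6057 27.9637 21.5100 2.9372 7.9893 10.1606] k=[36 35 28 24 3 10 7]
t=23: x=[35.7430 34.6297 27.9988 23.4050 4.0162 9.8010 7.2836] k=[35 32 27 20 7 7 8]
t=24: x=[34.6543 31.7419 26.8212 19.7900 7.5171 7.1533 8.1606] k=[35 32 30 20 8 10 5]

0.2000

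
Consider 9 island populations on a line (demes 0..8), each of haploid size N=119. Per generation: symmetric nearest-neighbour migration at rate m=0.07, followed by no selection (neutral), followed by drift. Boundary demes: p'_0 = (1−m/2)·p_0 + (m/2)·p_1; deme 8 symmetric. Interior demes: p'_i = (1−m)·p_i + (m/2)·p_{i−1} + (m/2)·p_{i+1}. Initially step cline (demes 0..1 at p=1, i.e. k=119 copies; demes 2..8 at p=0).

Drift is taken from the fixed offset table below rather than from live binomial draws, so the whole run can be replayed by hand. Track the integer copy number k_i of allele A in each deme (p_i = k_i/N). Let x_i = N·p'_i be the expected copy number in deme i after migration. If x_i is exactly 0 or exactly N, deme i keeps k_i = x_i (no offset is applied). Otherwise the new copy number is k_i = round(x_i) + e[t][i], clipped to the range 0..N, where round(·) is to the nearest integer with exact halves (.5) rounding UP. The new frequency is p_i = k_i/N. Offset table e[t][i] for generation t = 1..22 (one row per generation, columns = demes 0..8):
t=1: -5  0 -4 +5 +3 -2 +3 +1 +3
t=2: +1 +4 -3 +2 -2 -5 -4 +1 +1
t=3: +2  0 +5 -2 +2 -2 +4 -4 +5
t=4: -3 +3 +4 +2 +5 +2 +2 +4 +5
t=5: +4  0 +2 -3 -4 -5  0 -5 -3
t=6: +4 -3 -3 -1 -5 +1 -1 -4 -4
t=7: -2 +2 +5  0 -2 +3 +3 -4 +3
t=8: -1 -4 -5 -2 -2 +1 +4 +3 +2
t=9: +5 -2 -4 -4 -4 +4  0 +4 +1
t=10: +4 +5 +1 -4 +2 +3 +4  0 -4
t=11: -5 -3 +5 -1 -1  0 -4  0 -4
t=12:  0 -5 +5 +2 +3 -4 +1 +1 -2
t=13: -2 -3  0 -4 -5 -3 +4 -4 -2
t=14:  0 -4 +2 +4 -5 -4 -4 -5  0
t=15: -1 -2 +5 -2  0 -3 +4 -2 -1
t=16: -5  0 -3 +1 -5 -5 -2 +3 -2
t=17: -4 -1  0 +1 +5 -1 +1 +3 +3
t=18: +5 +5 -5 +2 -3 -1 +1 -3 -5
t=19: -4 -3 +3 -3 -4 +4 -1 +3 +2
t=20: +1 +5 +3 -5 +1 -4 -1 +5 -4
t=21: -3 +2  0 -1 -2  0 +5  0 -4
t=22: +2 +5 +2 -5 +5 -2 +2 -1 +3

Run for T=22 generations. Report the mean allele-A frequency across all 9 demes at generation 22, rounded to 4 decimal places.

t=0: k=[119 119 0 0 0 0 0 0 0]
t=1: x=[119.0000 114.8350 4.1650 0.0000 0.0000 0.0000 0.0000 0.0000 0.0000] k=[119 115 0 0 0 0 0 0 0]
t=2: x=[118.8600 111.1150 4.0250 0.0000 0.0000 0.0000 0.0000 0.0000 0.0000] k=[119 115 1 0 0 0 0 0 0]
t=3: x=[118.8600 111.1500 4.9550 0.0350 0.0000 0.0000 0.0000 0.0000 0.0000] k=[119 111 10 0 0 0 0 0 0]
t=4: x=[118.7200 107.7450 13.1850 0.3500 0.0000 0.0000 0.0000 0.0000 0.0000] k=[116 111 17 2 0 0 0 0 0]
t=5: x=[115.8250 107.8850 19.7650 2.4550 0.0700 0.0000 0.0000 0.0000 0.0000] k=[119 108 22 0 0 0 0 0 0]
t=6: x=[118.6150 105.3750 24.2400 0.7700 0.0000 0.0000 0.0000 0.0000 0.0000] k=[119 102 21 0 0 0 0 0 0]
t=7: x=[118.4050 99.7600 23.1000 0.7350 0.0000 0.0000 0.0000 0.0000 0.0000] k=[116 102 28 1 0 0 0 0 0]
t=8: x=[115.5100 99.9000 29.6450 1.9100 0.0350 0.0000 0.0000 0.0000 0.0000] k=[115 96 25 0 0 0 0 0 0]
t=9: x=[114.3350 94.1800 26.6100 0.8750 0.0000 0.0000 0.0000 0.0000 0.0000] k=[119 92 23 0 0 0 0 0 0]
t=10: x=[118.0550 90.5300 24.6100 0.8050 0.0000 0.0000 0.0000 0.0000 0.0000] k=[119 96 26 0 0 0 0 0 0]
t=11: x=[118.1950 94.3550 27.5400 0.9100 0.0000 0.0000 0.0000 0.0000 0.0000] k=[113 91 33 0 0 0 0 0 0]
t=12: x=[112.2300 89.7400 33.8750 1.1550 0.0000 0.0000 0.0000 0.0000 0.0000] k=[112 85 39 3 0 0 0 0 0]
t=13: x=[111.0550 84.3350 39.3500 4.1550 0.1050 0.0000 0.0000 0.0000 0.0000] k=[109 81 39 0 0 0 0 0 0]
t=14: x=[108.0200 80.5100 39.1050 1.3650 0.0000 0.0000 0.0000 0.0000 0.0000] k=[108 77 41 5 0 0 0 0 0]
t=15: x=[106.9150 76.8250 41.0000 6.0850 0.1750 0.0000 0.0000 0.0000 0.0000] k=[106 75 46 4 0 0 0 0 0]
t=16: x=[104.9150 75.0700 45.5450 5.3300 0.1400 0.0000 0.0000 0.0000 0.0000] k=[100 75 43 6 0 0 0 0 0]
t=17: x=[99.1250 74.7550 42.8250 7.0850 0.2100 0.0000 0.0000 0.0000 0.0000] k=[95 74 43 8 5 0 0 0 0]
t=18: x=[94.2650 73.6500 42.8600 9.1200 4.9300 0.1750 0.0000 0.0000 0.0000] k=[99 79 38 11 2 0 0 0 0]
t=19: x=[98.3000 78.2650 38.4900 11.6300 2.2450 0.0700 0.0000 0.0000 0.0000] k=[94 75 41 9 0 4 0 0 0]
t=20: x=[93.3350 74.4750 41.0700 9.8050 0.4550 3.7200 0.1400 0.0000 0.0000] k=[94 79 44 5 1 0 0 0 0]
t=21: x=[93.4750 78.3000 43.8600 6.2250 1.1050 0.0350 0.0000 0.0000 0.0000] k=[90 80 44 5 0 0 0 0 0]
t=22: x=[89.6500 79.0900 43.8950 6.1900 0.1750 0.0000 0.0000 0.0000 0.0000] k=[92 84 46 1 5 0 0 0 0]

0.2129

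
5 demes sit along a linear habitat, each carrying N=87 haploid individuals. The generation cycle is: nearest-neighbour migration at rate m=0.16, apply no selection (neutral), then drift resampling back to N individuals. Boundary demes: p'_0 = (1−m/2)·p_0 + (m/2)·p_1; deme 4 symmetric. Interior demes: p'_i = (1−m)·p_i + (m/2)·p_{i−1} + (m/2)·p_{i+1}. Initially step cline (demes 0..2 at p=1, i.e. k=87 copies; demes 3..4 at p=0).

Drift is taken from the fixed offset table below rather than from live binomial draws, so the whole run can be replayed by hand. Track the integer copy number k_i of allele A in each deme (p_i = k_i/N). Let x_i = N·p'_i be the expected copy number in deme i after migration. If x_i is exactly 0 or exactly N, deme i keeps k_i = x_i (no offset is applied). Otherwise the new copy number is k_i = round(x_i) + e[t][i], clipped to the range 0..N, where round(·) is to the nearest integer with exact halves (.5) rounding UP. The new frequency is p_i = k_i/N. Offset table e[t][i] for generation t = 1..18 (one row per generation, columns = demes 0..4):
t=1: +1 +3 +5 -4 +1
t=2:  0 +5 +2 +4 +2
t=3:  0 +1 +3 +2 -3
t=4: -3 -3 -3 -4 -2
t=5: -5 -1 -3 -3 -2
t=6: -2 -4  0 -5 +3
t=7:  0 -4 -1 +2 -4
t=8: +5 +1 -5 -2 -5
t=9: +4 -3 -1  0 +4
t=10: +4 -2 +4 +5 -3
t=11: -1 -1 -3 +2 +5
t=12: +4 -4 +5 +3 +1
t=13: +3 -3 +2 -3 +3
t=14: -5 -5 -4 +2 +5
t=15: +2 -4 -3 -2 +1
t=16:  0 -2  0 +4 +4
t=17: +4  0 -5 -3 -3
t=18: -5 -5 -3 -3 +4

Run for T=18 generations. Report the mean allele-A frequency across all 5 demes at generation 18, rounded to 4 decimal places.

t=0: k=[87 87 87 0 0]
t=1: x=[87.0000 87.0000 80.0400 6.9600 0.0000] k=[87 87 85 3 0]
t=2: x=[87.0000 86.8400 78.6000 9.3200 0.2400] k=[87 87 81 13 2]
t=3: x=[87.0000 86.5200 76.0400 17.5600 2.8800] k=[87 87 79 20 0]
t=4: x=[87.0000 86.3600 74.9200 23.1200 1.6000] k=[87 83 72 19 0]
t=5: x=[86.6800 82.4400 68.6400 21.7200 1.5200] k=[82 81 66 19 0]
t=6: x=[81.9200 79.8800 63.4400 21.2400 1.5200] k=[80 76 63 16 5]
t=7: x=[79.6800 75.2800 60.2800 18.8800 5.8800] k=[80 71 59 21 2]
t=8: x=[79.2800 70.7600 56.9200 22.5200 3.5200] k=[84 72 52 21 0]
t=9: x=[83.0400 71.3600 51.1200 21.8000 1.6800] k=[87 68 50 22 6]
t=10: x=[85.4800 68.0800 49.2000 22.9600 7.2800] k=[87 66 53 28 4]
t=11: x=[85.3200 66.6400 52.0400 28.0800 5.9200] k=[84 66 49 30 11]
t=12: x=[82.5600 66.0800 48.8400 30.0000 12.5200] k=[87 62 54 33 14]
t=13: x=[85.0000 63.3600 52.9600 33.1600 15.5200] k=[87 60 55 30 19]
t=14: x=[84.8400 61.7600 53.4000 31.1200 19.8800] k=[80 57 49 33 25]
t=15: x=[78.1600 58.2000 48.3600 33.6400 25.6400] k=[80 54 45 32 27]
t=16: x=[77.9200 55.3600 44.6800 32.6400 27.4000] k=[78 53 45 37 31]
t=17: x=[76.0000 54.3600 45.0000 37.1600 31.4800] k=[80 54 40 34 28]
t=18: x=[77.9200 54.9600 40.6400 34.0000 28.4800] k=[73 50 38 31 32]

0.5149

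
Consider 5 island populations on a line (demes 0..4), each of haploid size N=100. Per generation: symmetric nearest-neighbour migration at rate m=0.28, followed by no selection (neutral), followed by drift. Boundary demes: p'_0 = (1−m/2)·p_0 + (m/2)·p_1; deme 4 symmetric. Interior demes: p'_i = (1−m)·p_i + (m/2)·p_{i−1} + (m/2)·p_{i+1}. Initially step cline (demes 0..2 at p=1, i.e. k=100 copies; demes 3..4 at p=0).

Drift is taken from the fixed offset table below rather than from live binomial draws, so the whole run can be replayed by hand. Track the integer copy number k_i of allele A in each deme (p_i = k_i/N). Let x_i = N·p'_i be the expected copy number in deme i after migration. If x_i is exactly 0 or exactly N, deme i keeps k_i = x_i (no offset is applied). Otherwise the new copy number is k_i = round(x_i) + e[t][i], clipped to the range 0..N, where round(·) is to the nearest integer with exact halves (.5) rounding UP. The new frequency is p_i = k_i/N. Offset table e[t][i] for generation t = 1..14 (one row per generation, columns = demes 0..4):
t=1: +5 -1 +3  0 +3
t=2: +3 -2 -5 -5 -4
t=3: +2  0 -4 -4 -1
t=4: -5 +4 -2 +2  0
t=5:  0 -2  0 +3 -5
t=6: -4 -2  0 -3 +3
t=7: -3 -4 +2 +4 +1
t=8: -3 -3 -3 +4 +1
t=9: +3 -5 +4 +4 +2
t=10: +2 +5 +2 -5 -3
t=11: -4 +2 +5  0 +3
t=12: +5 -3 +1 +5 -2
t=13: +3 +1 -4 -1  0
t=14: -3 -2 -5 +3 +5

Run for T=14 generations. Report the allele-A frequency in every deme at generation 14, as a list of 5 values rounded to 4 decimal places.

t=0: k=[100 100 100 0 0]
t=1: x=[100.0000 100.0000 86.0000 14.0000 0.0000] k=[100 100 89 14 0]
t=2: x=[100.0000 98.4600 80.0400 22.5400 1.9600] k=[100 96 75 18 0]
t=3: x=[99.4400 93.6200 69.9600 23.4600 2.5200] k=[100 94 66 19 2]
t=4: x=[99.1600 90.9200 63.3400 23.2000 4.3800] k=[94 95 61 25 4]
t=5: x=[94.1400 90.1000 60.7200 27.1000 6.9400] k=[94 88 61 30 2]
t=6: x=[93.1600 85.0600 60.4400 30.4200 5.9200] k=[89 83 60 27 9]
t=7: x=[88.1600 80.6200 58.6000 29.1000 11.5200] k=[85 77 61 33 13]
t=8: x=[83.8800 75.8800 59.3200 34.1200 15.8000] k=[81 73 56 38 17]
t=9: x=[79.8800 71.7400 55.8600 37.5800 19.9400] k=[83 67 60 42 22]
t=10: x=[80.7600 68.2600 58.4600 41.7200 24.8000] k=[83 73 60 37 22]
t=11: x=[81.6000 72.5800 58.6000 38.1200 24.1000] k=[78 75 64 38 27]
t=12: x=[77.5800 73.8800 61.9000 40.1000 28.5400] k=[83 71 63 45 27]
t=13: x=[81.3200 71.5600 61.6000 45.0000 29.5200] k=[84 73 58 44 30]
t=14: x=[82.4600 72.4400 58.1400 44.0000 31.9600] k=[79 70 53 47 37]

[0.7900, 0.7000, 0.5300, 0.4700, 0.3700]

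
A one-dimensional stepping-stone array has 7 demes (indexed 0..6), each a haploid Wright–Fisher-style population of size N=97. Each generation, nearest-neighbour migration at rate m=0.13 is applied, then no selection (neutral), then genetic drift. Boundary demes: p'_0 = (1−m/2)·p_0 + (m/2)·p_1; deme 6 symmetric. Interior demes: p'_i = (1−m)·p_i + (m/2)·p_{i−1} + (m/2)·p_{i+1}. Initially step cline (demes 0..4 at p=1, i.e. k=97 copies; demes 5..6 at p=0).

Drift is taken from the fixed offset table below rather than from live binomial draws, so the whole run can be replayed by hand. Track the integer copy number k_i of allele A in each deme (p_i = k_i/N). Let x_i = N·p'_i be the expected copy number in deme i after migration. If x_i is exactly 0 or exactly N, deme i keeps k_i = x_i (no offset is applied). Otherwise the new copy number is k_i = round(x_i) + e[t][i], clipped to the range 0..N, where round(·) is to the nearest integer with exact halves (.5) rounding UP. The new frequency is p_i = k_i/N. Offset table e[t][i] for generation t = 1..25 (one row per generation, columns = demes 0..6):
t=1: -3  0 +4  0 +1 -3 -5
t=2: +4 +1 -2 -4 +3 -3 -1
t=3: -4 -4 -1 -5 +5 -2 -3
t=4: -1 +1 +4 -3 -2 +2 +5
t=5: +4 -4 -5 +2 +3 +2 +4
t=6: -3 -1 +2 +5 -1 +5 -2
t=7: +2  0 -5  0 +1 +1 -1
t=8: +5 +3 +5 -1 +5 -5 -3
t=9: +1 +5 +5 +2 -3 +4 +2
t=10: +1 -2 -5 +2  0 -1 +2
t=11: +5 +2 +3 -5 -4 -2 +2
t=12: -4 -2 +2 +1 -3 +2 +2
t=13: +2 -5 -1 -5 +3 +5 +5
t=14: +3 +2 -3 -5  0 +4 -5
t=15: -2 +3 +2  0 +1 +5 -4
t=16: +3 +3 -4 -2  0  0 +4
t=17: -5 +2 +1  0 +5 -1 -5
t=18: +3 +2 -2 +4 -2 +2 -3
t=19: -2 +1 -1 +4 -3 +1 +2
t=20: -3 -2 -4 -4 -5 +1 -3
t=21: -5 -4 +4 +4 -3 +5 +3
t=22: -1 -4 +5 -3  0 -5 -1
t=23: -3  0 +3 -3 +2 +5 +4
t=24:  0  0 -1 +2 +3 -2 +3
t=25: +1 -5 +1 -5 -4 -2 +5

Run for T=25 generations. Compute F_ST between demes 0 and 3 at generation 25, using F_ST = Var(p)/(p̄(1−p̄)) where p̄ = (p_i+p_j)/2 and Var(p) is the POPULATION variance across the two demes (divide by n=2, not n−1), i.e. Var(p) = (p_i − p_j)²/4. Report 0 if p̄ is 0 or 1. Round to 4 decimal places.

0.0544

t=0: k=[97 97 97 97 97 0 0]
t=1: x=[97.0000 97.0000 97.0000 97.0000 90.6950 6.3050 0.0000] k=[97 97 97 97 92 3 0]
t=2: x=[97.0000 97.0000 97.0000 96.6750 86.5400 8.5900 0.1950] k=[97 97 97 93 90 6 0]
t=3: x=[97.0000 97.0000 96.7400 93.0650 84.7350 11.0700 0.3900] k=[97 97 96 88 90 9 0]
t=4: x=[97.0000 96.9350 95.5450 88.6500 84.6050 13.6800 0.5850] k=[97 97 97 86 83 16 6]
t=5: x=[97.0000 97.0000 96.2850 86.5200 78.8400 19.7050 6.6500] k=[97 97 91 89 82 22 11]
t=6: x=[97.0000 96.6100 91.2600 88.6750 78.5550 25.1850 11.7150] k=[97 96 93 94 78 30 10]
t=7: x=[96.9350 95.8700 93.2600 92.8950 75.9200 31.8200 11.3000] k=[97 96 88 93 77 33 10]
t=8: x=[96.9350 95.5450 88.8450 91.6350 75.1800 34.3650 11.4950] k=[97 97 94 91 80 29 8]
t=9: x=[97.0000 96.8050 94.0000 90.4800 77.4000 30.9500 9.3650] k=[97 97 97 92 74 35 11]
t=10: x=[97.0000 97.0000 96.6750 91.1550 72.6350 35.9750 12.5600] k=[97 97 92 93 73 35 15]
t=11: x=[97.0000 96.6750 92.3900 91.6350 71.8300 36.1700 16.3000] k=[97 97 95 87 68 34 18]
t=12: x=[97.0000 96.8700 94.6100 86.2850 67.0250 35.1700 19.0400] k=[97 95 97 87 64 37 21]
t=13: x=[96.8700 95.2600 96.2200 86.1550 63.7400 37.7150 22.0400] k=[97 90 95 81 67 43 27]
t=14: x=[96.5450 90.7800 93.7650 81.0000 66.3500 43.5200 28.0400] k=[97 93 91 76 66 48 23]
t=15: x=[96.7400 93.1300 90.1550 76.3250 65.4800 47.5450 24.6250] k=[95 96 92 76 66 53 21]
t=16: x=[95.0650 95.6750 91.2200 76.3900 65.8050 51.7650 23.0800] k=[97 97 87 74 66 52 27]
t=17: x=[97.0000 96.3500 86.8050 74.3250 65.6100 51.2850 28.6250] k=[97 97 88 74 71 50 24]
t=18: x=[97.0000 96.4150 87.6750 74.7150 69.8300 49.6750 25.6900] k=[97 97 86 79 68 52 23]
t=19: x=[97.0000 96.2850 86.2600 78.7400 67.6750 51.1550 24.8850] k=[97 97 85 83 65 52 27]
t=20: x=[97.0000 96.2200 85.6500 81.9600 65.3250 51.2200 28.6250] k=[97 94 82 78 60 52 26]
t=21: x=[96.8050 93.4150 82.5200 77.0900 60.6500 50.8300 27.6900] k=[92 89 87 81 58 56 31]
t=22: x=[91.8050 89.0650 86.7400 79.8950 59.3650 54.5050 32.6250] k=[91 85 92 77 59 50 32]
t=23: x=[90.6100 85.8450 90.5700 76.8050 59.5850 49.4150 33.1700] k=[88 86 94 74 62 54 37]
t=24: x=[87.8700 86.6500 92.1800 74.5200 62.2600 53.4150 38.1050] k=[88 87 91 77 65 51 41]
t=25: x=[87.9350 87.3250 89.8300 77.1300 64.8700 51.2600 41.6500] k=[89 82 91 72 61 49 47]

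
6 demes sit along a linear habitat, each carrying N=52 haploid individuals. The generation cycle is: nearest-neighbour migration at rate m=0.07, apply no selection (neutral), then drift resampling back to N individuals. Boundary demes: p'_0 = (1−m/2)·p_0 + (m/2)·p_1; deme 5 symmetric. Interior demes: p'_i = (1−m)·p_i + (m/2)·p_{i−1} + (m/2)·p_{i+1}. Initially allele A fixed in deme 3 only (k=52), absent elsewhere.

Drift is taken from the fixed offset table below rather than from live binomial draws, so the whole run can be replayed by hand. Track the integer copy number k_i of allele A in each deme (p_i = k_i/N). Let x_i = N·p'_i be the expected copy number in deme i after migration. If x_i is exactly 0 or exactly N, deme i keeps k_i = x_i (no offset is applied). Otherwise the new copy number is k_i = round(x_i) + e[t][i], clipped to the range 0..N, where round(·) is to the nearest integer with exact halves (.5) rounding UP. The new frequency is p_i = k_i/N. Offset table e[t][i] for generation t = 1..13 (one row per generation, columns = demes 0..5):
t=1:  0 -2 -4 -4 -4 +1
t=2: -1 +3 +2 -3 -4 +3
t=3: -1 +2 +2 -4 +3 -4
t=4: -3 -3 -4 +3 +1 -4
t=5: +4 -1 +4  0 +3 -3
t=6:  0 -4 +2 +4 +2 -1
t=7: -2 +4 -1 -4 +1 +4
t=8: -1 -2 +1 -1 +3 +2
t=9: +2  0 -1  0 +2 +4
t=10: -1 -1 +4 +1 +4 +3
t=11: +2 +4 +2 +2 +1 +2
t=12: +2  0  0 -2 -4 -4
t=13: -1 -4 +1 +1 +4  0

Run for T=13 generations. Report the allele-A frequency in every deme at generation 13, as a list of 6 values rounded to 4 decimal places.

t=0: k=[0 0 0 52 0 0]
t=1: x=[0.0000 0.0000 1.8200 48.3600 1.8200 0.0000] k=[0 0 0 44 0 0]
t=2: x=[0.0000 0.0000 1.5400 40.9200 1.5400 0.0000] k=[0 0 4 38 0 0]
t=3: x=[0.0000 0.1400 5.0500 35.4800 1.3300 0.0000] k=[0 2 7 31 4 0]
t=4: x=[0.0700 2.1050 7.6650 29.2150 4.8050 0.1400] k=[0 0 4 32 6 0]
t=5: x=[0.0000 0.1400 4.8400 30.1100 6.7000 0.2100] k=[0 0 9 30 10 0]
t=6: x=[0.0000 0.3150 9.4200 28.5650 10.3500 0.3500] k=[0 0 11 33 12 0]
t=7: x=[0.0000 0.3850 11.3850 31.4950 12.3150 0.4200] k=[0 4 10 27 13 4]
t=8: x=[0.1400 4.0700 10.3850 25.9150 13.1750 4.3150] k=[0 2 11 25 16 6]
t=9: x=[0.0700 2.2450 11.1750 24.1950 15.9650 6.3500] k=[2 2 10 24 18 10]
t=10: x=[2.0000 2.2800 10.2100 23.3000 17.9300 10.2800] k=[1 1 14 24 22 13]
t=11: x=[1.0000 1.4550 13.8950 23.5800 21.7550 13.3150] k=[3 5 16 26 23 15]
t=12: x=[3.0700 5.3150 15.9650 25.5450 22.8250 15.2800] k=[5 5 16 24 19 11]
t=13: x=[5.0000 5.3850 15.8950 23.5450 18.8950 11.2800] k=[4 1 17 25 23 11]

[0.0769, 0.0192, 0.3269, 0.4808, 0.4423, 0.2115]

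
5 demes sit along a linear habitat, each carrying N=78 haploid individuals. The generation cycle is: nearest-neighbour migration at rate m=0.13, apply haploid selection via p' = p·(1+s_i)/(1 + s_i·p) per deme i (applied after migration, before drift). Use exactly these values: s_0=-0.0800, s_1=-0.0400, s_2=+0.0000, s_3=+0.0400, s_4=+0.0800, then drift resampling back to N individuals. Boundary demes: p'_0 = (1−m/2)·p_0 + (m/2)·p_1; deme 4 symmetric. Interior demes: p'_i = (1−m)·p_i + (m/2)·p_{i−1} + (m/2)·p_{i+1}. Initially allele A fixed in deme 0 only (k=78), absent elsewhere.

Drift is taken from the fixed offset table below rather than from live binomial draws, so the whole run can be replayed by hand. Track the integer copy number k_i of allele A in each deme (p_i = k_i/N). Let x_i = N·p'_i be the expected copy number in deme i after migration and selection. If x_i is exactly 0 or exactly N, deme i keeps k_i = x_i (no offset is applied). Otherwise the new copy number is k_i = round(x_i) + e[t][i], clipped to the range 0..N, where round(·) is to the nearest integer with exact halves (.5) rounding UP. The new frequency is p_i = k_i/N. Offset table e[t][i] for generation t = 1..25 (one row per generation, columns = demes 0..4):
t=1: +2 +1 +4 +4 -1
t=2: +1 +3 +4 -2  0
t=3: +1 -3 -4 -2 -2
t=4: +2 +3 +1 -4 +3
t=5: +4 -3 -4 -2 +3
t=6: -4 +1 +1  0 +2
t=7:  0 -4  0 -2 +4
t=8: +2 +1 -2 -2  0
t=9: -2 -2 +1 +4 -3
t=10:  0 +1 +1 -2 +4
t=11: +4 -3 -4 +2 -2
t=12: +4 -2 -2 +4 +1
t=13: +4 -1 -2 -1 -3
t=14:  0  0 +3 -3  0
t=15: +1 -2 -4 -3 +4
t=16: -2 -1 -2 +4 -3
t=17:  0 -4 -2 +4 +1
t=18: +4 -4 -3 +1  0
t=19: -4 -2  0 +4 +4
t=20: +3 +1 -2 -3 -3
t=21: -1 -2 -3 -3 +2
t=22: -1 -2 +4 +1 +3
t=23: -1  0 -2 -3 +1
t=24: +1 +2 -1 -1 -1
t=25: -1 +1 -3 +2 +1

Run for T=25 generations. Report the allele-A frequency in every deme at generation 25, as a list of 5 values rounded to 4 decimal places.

[0.1410, 0.0897, 0.0000, 0.0897, 0.1795]

t=0: k=[78 0 0 0 0]
t=1: x=[72.5201 4.8799 0.0000 0.0000 0.0000] k=[75 6 0 0 0]
t=2: x=[69.9315 9.7416 0.3900 0.0000 0.0000] k=[71 13 4 0 0]
t=3: x=[66.4324 15.6676 4.3250 0.2704 0.0000] k=[67 13 0 0 0]
t=4: x=[62.4793 15.1602 0.8450 0.0000 0.0000] k=[64 18 2 0 0]
t=5: x=[59.8759 19.3500 2.9100 0.1352 0.0000] k=[64 16 0 0 0]
t=6: x=[59.7398 17.5192 1.0400 0.0000 0.0000] k=[56 19 2 0 0]
t=7: x=[52.1754 19.6930 2.9750 0.1352 0.0000] k=[52 16 3 0 0]
t=8: x=[48.1391 16.9472 3.6500 0.2028 0.0000] k=[50 18 2 0 0]
t=9: x=[46.3652 18.4586 2.9100 0.1352 0.0000] k=[44 16 4 4 0]
t=10: x=[40.5603 16.5026 4.7800 3.8822 0.2807] k=[41 18 6 2 4]
t=11: x=[37.8794 18.1405 6.5200 2.4826 4.1631] k=[42 15 3 4 2]
t=12: x=[38.6195 15.4627 3.8450 3.9495 2.2954] k=[43 13 2 8 3]
t=13: x=[39.4259 13.7661 3.1050 7.5482 3.5788] k=[43 13 1 7 1]
t=14: x=[39.4259 13.7028 2.1700 6.4482 1.4991] k=[39 14 5 3 1]
t=15: x=[35.7556 14.5506 5.4550 3.1152 1.2190] k=[37 13 1 0 5]
t=16: x=[33.8346 13.3229 1.7150 0.4055 5.0249] k=[32 12 0 4 2]
t=17: x=[29.1622 12.0969 1.0400 3.7475 2.2954] k=[29 8 0 8 3]
t=18: x=[26.1658 8.5299 1.0400 7.4140 3.5788] k=[30 5 0 8 4]
t=19: x=[26.8875 6.0676 0.8450 7.4811 4.5808] k=[23 4 1 11 9]
t=20: x=[20.4810 4.8509 1.8450 10.5734 9.7689] k=[23 6 0 8 7]
t=21: x=[20.6061 6.4687 0.9100 7.6824 7.5753] k=[20 4 0 5 10]
t=22: x=[17.7891 4.6001 0.5850 5.1867 10.3463] k=[17 3 5 6 13]
t=23: x=[15.0512 3.8865 4.9350 6.6239 13.3765] k=[14 4 3 4 14]
t=24: x=[12.4525 4.4120 3.1300 4.7572 14.2233] k=[13 6 2 4 13]
t=25: x=[11.6918 5.9662 2.3900 4.6226 13.2396] k=[11 7 0 7 14]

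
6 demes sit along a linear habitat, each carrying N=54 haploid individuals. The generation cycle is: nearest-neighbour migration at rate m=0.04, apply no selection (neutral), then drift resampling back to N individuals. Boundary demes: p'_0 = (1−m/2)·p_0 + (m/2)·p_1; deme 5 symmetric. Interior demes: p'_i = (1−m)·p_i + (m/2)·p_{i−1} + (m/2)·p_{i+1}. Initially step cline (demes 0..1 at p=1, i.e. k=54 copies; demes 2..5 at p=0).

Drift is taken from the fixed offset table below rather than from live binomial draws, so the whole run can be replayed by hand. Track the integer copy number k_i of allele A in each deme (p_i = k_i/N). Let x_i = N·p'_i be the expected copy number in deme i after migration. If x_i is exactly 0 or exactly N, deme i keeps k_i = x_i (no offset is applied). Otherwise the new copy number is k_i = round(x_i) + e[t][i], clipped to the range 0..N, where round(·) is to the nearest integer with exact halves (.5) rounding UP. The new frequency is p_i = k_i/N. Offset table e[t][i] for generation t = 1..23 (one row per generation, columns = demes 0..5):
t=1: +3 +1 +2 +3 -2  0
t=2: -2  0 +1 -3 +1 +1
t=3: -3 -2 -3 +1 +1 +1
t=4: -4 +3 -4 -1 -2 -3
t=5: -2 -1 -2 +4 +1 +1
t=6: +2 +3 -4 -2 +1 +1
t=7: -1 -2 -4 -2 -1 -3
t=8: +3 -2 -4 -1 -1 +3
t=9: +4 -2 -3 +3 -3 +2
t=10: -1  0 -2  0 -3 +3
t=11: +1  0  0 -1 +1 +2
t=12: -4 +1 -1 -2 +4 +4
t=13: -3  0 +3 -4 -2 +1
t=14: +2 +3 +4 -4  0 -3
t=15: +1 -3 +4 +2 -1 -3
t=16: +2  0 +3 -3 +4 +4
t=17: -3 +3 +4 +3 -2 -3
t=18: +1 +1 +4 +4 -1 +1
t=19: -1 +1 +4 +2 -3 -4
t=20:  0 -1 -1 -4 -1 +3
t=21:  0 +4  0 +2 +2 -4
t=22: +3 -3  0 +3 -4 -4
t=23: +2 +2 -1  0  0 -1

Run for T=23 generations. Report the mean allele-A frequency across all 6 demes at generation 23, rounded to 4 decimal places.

t=0: k=[54 54 0 0 0 0]
t=1: x=[54.0000 52.9200 1.0800 0.0000 0.0000 0.0000] k=[54 54 3 0 0 0]
t=2: x=[54.0000 52.9800 3.9600 0.0600 0.0000 0.0000] k=[54 53 5 0 0 0]
t=3: x=[53.9800 52.0600 5.8600 0.1000 0.0000 0.0000] k=[51 50 3 1 0 0]
t=4: x=[50.9800 49.0800 3.9000 1.0200 0.0200 0.0000] k=[47 52 0 0 0 0]
t=5: x=[47.1000 50.8600 1.0400 0.0000 0.0000 0.0000] k=[45 50 0 0 0 0]
t=6: x=[45.1000 48.9000 1.0000 0.0000 0.0000 0.0000] k=[47 52 0 0 0 0]
t=7: x=[47.1000 50.8600 1.0400 0.0000 0.0000 0.0000] k=[46 49 0 0 0 0]
t=8: x=[46.0600 47.9600 0.9800 0.0000 0.0000 0.0000] k=[49 46 0 0 0 0]
t=9: x=[48.9400 45.1400 0.9200 0.0000 0.0000 0.0000] k=[53 43 0 0 0 0]
t=10: x=[52.8000 42.3400 0.8600 0.0000 0.0000 0.0000] k=[52 42 0 0 0 0]
t=11: x=[51.8000 41.3600 0.8400 0.0000 0.0000 0.0000] k=[53 41 1 0 0 0]
t=12: x=[52.7600 40.4400 1.7800 0.0200 0.0000 0.0000] k=[49 41 1 0 0 0]
t=13: x=[48.8400 40.3600 1.7800 0.0200 0.0000 0.0000] k=[46 40 5 0 0 0]
t=14: x=[45.8800 39.4200 5.6000 0.1000 0.0000 0.0000] k=[48 42 10 0 0 0]
t=15: x=[47.8800 41.4800 10.4400 0.2000 0.0000 0.0000] k=[49 38 14 2 0 0]
t=16: x=[48.7800 37.7400 14.2400 2.2000 0.0400 0.0000] k=[51 38 17 0 4 0]
t=17: x=[50.7400 37.8400 17.0800 0.4200 3.8400 0.0800] k=[48 41 21 3 2 0]
t=18: x=[47.8600 40.7400 21.0400 3.3400 1.9800 0.0400] k=[49 42 25 7 1 1]
t=19: x=[48.8600 41.8000 24.9800 7.2400 1.1200 1.0000] k=[48 43 29 9 0 0]
t=20: x=[47.9000 42.8200 28.8800 9.2200 0.1800 0.0000] k=[48 42 28 5 0 0]
t=21: x=[47.8800 41.8400 27.8200 5.3600 0.1000 0.0000] k=[48 46 28 7 2 0]
t=22: x=[47.9600 45.6800 27.9400 7.3200 2.0600 0.0400] k=[51 43 28 10 0 0]
t=23: x=[50.8400 42.8600 27.9400 10.1600 0.2000 0.0000] k=[53 45 27 10 0 0]

0.4167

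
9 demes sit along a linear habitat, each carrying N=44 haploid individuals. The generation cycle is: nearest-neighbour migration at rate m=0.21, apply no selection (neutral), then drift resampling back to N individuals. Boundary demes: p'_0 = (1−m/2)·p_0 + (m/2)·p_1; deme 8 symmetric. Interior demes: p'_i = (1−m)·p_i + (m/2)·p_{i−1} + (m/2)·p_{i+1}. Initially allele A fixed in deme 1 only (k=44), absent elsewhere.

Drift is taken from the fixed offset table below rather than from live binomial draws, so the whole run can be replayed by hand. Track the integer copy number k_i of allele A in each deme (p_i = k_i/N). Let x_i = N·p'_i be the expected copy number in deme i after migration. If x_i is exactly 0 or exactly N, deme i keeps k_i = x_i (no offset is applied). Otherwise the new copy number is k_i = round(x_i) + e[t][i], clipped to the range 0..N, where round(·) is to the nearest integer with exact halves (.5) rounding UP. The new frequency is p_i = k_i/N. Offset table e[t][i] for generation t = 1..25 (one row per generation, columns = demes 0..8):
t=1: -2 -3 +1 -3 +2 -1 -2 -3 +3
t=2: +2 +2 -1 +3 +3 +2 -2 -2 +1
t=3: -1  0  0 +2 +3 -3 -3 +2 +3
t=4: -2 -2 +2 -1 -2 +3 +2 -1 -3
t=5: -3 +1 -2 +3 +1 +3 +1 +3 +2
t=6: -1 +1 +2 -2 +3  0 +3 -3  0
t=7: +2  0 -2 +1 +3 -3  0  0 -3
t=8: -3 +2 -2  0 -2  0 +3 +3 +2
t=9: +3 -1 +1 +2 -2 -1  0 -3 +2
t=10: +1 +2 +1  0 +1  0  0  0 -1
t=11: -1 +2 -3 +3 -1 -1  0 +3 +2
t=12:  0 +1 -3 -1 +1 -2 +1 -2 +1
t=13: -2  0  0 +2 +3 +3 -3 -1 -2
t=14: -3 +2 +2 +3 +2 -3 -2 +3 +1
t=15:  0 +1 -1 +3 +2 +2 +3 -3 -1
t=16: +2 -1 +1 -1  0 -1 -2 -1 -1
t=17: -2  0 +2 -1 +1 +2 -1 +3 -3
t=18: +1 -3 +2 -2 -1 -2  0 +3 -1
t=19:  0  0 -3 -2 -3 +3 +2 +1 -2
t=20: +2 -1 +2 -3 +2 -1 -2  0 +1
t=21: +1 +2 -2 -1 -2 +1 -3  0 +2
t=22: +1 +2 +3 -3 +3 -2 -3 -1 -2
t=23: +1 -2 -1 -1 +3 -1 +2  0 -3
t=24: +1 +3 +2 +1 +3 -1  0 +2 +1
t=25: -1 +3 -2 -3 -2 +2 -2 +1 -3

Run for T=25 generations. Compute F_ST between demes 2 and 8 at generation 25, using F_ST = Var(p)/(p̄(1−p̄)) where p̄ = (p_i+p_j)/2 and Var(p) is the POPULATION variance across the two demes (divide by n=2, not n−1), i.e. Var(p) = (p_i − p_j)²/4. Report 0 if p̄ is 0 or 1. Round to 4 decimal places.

t=0: k=[0 44 0 0 0 0 0 0 0]
t=1: x=[4.6200 34.7600 4.6200 0.0000 0.0000 0.0000 0.0000 0.0000 0.0000] k=[3 32 6 0 0 0 0 0 0]
t=2: x=[6.0450 26.2250 8.1000 0.6300 0.0000 0.0000 0.0000 0.0000 0.0000] k=[8 28 7 4 0 0 0 0 0]
t=3: x=[10.1000 23.6950 8.8900 3.8950 0.4200 0.0000 0.0000 0.0000 0.0000] k=[9 24 9 6 3 0 0 0 0]
t=4: x=[10.5750 20.8500 10.2600 6.0000 3.0000 0.3150 0.0000 0.0000 0.0000] k=[9 19 12 5 1 3 0 0 0]
t=5: x=[10.0500 17.2150 12.0000 5.3150 1.6300 2.4750 0.3150 0.0000 0.0000] k=[7 18 10 8 3 5 1 0 0]
t=6: x=[8.1550 16.0050 10.6300 7.6850 3.7350 4.3700 1.3150 0.1050 0.0000] k=[7 17 13 6 7 4 4 0 0]
t=7: x=[8.0500 15.5300 12.6850 6.8400 6.5800 4.3150 3.5800 0.4200 0.0000] k=[10 16 11 8 10 1 4 0 0]
t=8: x=[10.6300 14.8450 11.2100 8.5250 8.8450 2.2600 3.2650 0.4200 0.0000] k=[8 17 9 9 7 2 6 3 0]
t=9: x=[8.9450 15.2150 9.8400 8.7900 6.6850 2.9450 5.2650 3.0000 0.3150] k=[12 14 11 11 5 2 5 0 2]
t=10: x=[12.2100 13.4750 11.3150 10.3700 5.3150 2.6300 4.1600 0.7350 1.7900] k=[13 15 12 10 6 3 4 1 1]
t=11: x=[13.2100 14.4750 12.1050 9.7900 6.1050 3.4200 3.5800 1.3150 1.0000] k=[12 16 9 13 5 2 4 4 3]
t=12: x=[12.4200 14.8450 10.1550 11.7400 5.5250 2.5250 3.7900 3.8950 3.1050] k=[12 16 7 11 7 1 5 2 4]
t=13: x=[12.4200 14.6350 8.3650 10.1600 6.7900 2.0500 4.2650 2.5250 3.7900] k=[10 15 8 12 10 5 1 2 2]
t=14: x=[10.5250 13.7400 9.1550 11.3700 9.6850 5.1050 1.5250 1.8950 2.0000] k=[8 16 11 14 12 2 0 5 3]
t=15: x=[8.8400 14.6350 11.8400 13.4750 11.1600 2.8400 0.7350 4.2650 3.2100] k=[9 16 11 16 13 5 4 1 2]
t=16: x=[9.7350 14.7400 12.0500 15.1600 12.4750 5.7350 3.7900 1.4200 1.8950] k=[12 14 13 14 12 5 2 0 1]
t=17: x=[12.2100 13.6850 13.2100 13.6850 11.4750 5.4200 2.1050 0.3150 0.8950] k=[10 14 15 13 12 7 1 3 0]
t=18: x=[10.4200 13.6850 14.6850 13.1050 11.5800 6.8950 1.8400 2.4750 0.3150] k=[11 11 17 11 11 5 2 5 0]
t=19: x=[11.0000 11.6300 15.7400 11.6300 10.3700 5.3150 2.6300 4.1600 0.5250] k=[11 12 13 10 7 8 5 5 0]
t=20: x=[11.1050 12.0000 12.5800 10.0000 7.4200 7.5800 5.3150 4.4750 0.5250] k=[13 11 15 7 9 7 3 4 2]
t=21: x=[12.7900 11.6300 13.7400 8.0500 8.5800 6.7900 3.5250 3.6850 2.2100] k=[14 14 12 7 7 8 1 4 4]
t=22: x=[14.0000 13.7900 11.6850 7.5250 7.1050 7.1600 2.0500 3.6850 4.0000] k=[15 16 15 5 10 5 0 3 2]
t=23: x=[15.1050 15.7900 14.0550 6.5750 8.9500 5.0000 0.8400 2.5800 2.1050] k=[16 14 13 6 12 4 3 3 0]
t=24: x=[15.7900 14.1050 12.3700 7.3650 10.5300 4.7350 3.1050 2.6850 0.3150] k=[17 17 14 8 14 4 3 5 1]
t=25: x=[17.0000 16.6850 13.6850 9.2600 12.3200 4.9450 3.3150 4.3700 1.4200] k=[16 20 12 6 10 7 1 5 0]

0.1579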